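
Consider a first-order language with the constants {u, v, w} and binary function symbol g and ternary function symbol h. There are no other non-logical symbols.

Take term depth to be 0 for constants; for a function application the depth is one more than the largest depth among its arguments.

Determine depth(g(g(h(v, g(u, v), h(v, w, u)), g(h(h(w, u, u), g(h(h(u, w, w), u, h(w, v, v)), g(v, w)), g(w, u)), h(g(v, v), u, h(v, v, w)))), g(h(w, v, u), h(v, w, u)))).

depth(g(u, v)) = 1 + max(0, 0) = 1
depth(h(v, w, u)) = 1 + max(0, 0, 0) = 1
depth(h(v, g(u, v), h(v, w, u))) = 1 + max(0, 1, 1) = 2
depth(h(w, u, u)) = 1 + max(0, 0, 0) = 1
depth(h(u, w, w)) = 1 + max(0, 0, 0) = 1
depth(h(w, v, v)) = 1 + max(0, 0, 0) = 1
depth(h(h(u, w, w), u, h(w, v, v))) = 1 + max(1, 0, 1) = 2
depth(g(v, w)) = 1 + max(0, 0) = 1
depth(g(h(h(u, w, w), u, h(w, v, v)), g(v, w))) = 1 + max(2, 1) = 3
depth(g(w, u)) = 1 + max(0, 0) = 1
depth(h(h(w, u, u), g(h(h(u, w, w), u, h(w, v, v)), g(v, w)), g(w, u))) = 1 + max(1, 3, 1) = 4
depth(g(v, v)) = 1 + max(0, 0) = 1
depth(h(v, v, w)) = 1 + max(0, 0, 0) = 1
depth(h(g(v, v), u, h(v, v, w))) = 1 + max(1, 0, 1) = 2
depth(g(h(h(w, u, u), g(h(h(u, w, w), u, h(w, v, v)), g(v, w)), g(w, u)), h(g(v, v), u, h(v, v, w)))) = 1 + max(4, 2) = 5
depth(g(h(v, g(u, v), h(v, w, u)), g(h(h(w, u, u), g(h(h(u, w, w), u, h(w, v, v)), g(v, w)), g(w, u)), h(g(v, v), u, h(v, v, w))))) = 1 + max(2, 5) = 6
depth(h(w, v, u)) = 1 + max(0, 0, 0) = 1
depth(g(h(w, v, u), h(v, w, u))) = 1 + max(1, 1) = 2
depth(g(g(h(v, g(u, v), h(v, w, u)), g(h(h(w, u, u), g(h(h(u, w, w), u, h(w, v, v)), g(v, w)), g(w, u)), h(g(v, v), u, h(v, v, w)))), g(h(w, v, u), h(v, w, u)))) = 1 + max(6, 2) = 7

7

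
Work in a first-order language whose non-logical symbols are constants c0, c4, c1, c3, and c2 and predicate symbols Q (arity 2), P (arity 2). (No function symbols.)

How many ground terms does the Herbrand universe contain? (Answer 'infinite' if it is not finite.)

There are no function symbols, so every ground term is one of the 5 constants.
The Herbrand universe is {c0, c4, c1, c3, c2}, which is finite with 5 elements.

5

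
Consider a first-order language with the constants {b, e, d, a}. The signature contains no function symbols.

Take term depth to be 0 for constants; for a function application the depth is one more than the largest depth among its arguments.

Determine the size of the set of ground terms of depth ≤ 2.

4

With no function symbols every ground term is a constant, so there are exactly 4 ground terms at every depth bound.
N_0 = 4
N_1 = 4
N_2 = 4
Explicitly: b, e, d, a.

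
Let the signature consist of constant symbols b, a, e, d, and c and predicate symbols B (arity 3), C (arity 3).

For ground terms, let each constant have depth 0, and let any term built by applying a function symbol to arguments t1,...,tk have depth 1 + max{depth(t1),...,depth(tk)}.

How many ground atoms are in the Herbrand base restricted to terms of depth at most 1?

250

First count ground terms of depth ≤ 1.
With no function symbols every ground term is a constant, so there are exactly 5 ground terms at every depth bound.
N_0 = 5
N_1 = 5
Explicitly: b, a, e, d, c.
So |H| = 5.
A ground atom is a predicate applied to a tuple of terms from H, so the count is the sum over predicates of |H|^arity:
  B: 5^3 = 125;  C: 5^3 = 125
Total ground atoms: 125 + 125 = 250.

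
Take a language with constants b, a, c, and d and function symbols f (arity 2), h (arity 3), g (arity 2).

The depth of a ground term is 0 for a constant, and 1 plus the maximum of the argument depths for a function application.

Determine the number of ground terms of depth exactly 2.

Let N_k count ground terms of depth at most k. Each non-constant term of depth ≤ k is some function symbol applied to depth-≤(k−1) arguments, giving N_k = 4 + N_{k-1}^2 + N_{k-1}^3 + N_{k-1}^2.
N_0 = 4
N_1 = 4 + 4^2 + 4^3 + 4^2 = 100
N_2 = 4 + 100^2 + 100^3 + 100^2 = 1020004
Terms of depth exactly 2: N_2 − N_1 = 1020004 − 100 = 1019904.

1019904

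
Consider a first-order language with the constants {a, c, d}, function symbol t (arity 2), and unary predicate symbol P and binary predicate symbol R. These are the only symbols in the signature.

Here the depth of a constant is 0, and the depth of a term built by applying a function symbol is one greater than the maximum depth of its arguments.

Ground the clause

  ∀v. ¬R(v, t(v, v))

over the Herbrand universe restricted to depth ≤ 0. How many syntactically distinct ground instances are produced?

3

Ground terms of depth ≤ 0:
  Let N_k count ground terms of depth at most k. Each non-constant term of depth ≤ k is some function symbol applied to depth-≤(k−1) arguments, giving N_k = 3 + N_{k-1}^2.
  N_0 = 3
  Explicitly: a, c, d.
So there are 3 ground terms available for substitution.
The clause has 1 distinct variable (v), which appears in the body. In the free term algebra distinct substitutions yield syntactically distinct ground instances.
Number of ground instances = 3.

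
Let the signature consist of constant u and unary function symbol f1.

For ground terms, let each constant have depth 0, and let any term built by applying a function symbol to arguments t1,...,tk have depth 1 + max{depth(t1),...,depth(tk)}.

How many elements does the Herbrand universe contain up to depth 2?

3

Let N_k count ground terms of depth at most k. Each non-constant term of depth ≤ k is some function symbol applied to depth-≤(k−1) arguments, giving N_k = 1 + N_{k-1}.
N_0 = 1
N_1 = 1 + 1 = 2
N_2 = 1 + 2 = 3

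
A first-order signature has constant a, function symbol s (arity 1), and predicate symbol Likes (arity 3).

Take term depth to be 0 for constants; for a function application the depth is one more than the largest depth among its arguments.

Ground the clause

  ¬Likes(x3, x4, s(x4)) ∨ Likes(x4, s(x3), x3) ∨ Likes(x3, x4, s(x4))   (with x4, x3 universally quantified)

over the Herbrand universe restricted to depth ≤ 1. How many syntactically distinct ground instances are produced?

4

Ground terms of depth ≤ 1:
  Let N_k = |{terms of depth ≤ k}|. Then N_0 = 1 and N_k = 1 + N_{k-1} for k ≥ 1 (one summand per function symbol, arity giving the exponent).
  N_0 = 1
  N_1 = 1 + 1 = 2
So there are 2 ground terms available for substitution.
The body mentions every one of the 2 quantified variables; since ground terms form a free algebra, no two substitutions collapse to the same formula.
Number of ground instances = 2^2 = 4.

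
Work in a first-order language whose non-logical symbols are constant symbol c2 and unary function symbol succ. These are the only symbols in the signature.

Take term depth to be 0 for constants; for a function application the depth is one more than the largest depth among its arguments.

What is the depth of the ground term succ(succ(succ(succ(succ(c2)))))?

depth(succ(c2)) = 1 + depth(c2) = 1 + 0 = 1
depth(succ(succ(c2))) = 1 + depth(succ(c2)) = 1 + 1 = 2
depth(succ(succ(succ(c2)))) = 1 + depth(succ(succ(c2))) = 1 + 2 = 3
depth(succ(succ(succ(succ(c2))))) = 1 + depth(succ(succ(succ(c2)))) = 1 + 3 = 4
depth(succ(succ(succ(succ(succ(c2)))))) = 1 + depth(succ(succ(succ(succ(c2))))) = 1 + 4 = 5

5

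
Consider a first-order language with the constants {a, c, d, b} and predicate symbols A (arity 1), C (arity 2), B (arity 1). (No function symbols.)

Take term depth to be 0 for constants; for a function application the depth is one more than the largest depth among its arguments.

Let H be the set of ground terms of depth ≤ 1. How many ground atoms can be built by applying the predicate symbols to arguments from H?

24

First count ground terms of depth ≤ 1.
With no function symbols every ground term is a constant, so there are exactly 4 ground terms at every depth bound.
N_0 = 4
N_1 = 4
So |H| = 4.
A ground atom is a predicate applied to a tuple of terms from H, so the count is the sum over predicates of |H|^arity:
  A: 4;  C: 4^2 = 16;  B: 4
Total ground atoms: 4 + 16 + 4 = 24.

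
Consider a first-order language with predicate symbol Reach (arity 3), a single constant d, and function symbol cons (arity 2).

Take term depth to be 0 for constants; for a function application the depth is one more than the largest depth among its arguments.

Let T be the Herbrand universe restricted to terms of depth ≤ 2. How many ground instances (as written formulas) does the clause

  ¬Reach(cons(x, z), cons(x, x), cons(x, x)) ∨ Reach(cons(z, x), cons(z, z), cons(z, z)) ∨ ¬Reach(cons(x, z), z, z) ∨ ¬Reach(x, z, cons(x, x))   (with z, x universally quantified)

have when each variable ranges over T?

Ground terms of depth ≤ 2:
  If N_k denotes the number of depth-≤k ground terms, the 1 constant gives N_0 = 1, and each function symbol of arity r contributes N_{k-1}^r new terms at level k: N_k = 1 + N_{k-1}^2.
  N_0 = 1
  N_1 = 1 + 1^2 = 2
  N_2 = 1 + 2^2 = 5
  Explicitly: d, cons(d, d), cons(d, cons(d, d)), cons(cons(d, d), d), cons(cons(d, d), cons(d, d)).
So there are 5 ground terms available for substitution.
Each of z, x ranges independently over the available ground terms, and distinct assignments produce distinct instances.
Number of ground instances = 5^2 = 25.

25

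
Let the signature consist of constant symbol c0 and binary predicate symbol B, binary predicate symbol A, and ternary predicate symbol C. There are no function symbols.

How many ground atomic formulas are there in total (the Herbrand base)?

3

With no function symbols, the Herbrand universe is just the 1 constant.
Ground atoms per predicate: B: 1^2 = 1, A: 1^2 = 1, C: 1^3 = 1.
Herbrand base size = 1 + 1 + 1 = 3.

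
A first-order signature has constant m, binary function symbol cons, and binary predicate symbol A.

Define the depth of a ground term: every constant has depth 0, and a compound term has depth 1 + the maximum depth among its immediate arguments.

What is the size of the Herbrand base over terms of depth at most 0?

1

First count ground terms of depth ≤ 0.
Write N_k for the number of ground terms of depth ≤ k. A term of depth ≤ k is either a constant or a function symbol applied to arguments of depth ≤ k−1, so N_k = 1 + N_{k-1}^2.
N_0 = 1
Explicitly: m.
So |H| = 1.
For each predicate symbol, the number of ground atoms is |H| raised to its arity; summing:
  A: 1^2 = 1
Total ground atoms: 1.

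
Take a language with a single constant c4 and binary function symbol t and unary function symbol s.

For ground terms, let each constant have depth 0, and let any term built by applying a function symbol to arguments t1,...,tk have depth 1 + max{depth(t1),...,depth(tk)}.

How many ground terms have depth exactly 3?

Let N_k count ground terms of depth at most k. Each non-constant term of depth ≤ k is some function symbol applied to depth-≤(k−1) arguments, giving N_k = 1 + N_{k-1}^2 + N_{k-1}.
N_0 = 1
N_1 = 1 + 1^2 + 1 = 3
N_2 = 1 + 3^2 + 3 = 13
N_3 = 1 + 13^2 + 13 = 183
Terms of depth exactly 3: N_3 − N_2 = 183 − 13 = 170.

170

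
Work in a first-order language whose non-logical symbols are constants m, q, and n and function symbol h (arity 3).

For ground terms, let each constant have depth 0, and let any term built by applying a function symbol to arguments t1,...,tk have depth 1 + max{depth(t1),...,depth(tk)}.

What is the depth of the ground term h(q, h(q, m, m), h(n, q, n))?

depth(h(q, m, m)) = 1 + max(0, 0, 0) = 1
depth(h(n, q, n)) = 1 + max(0, 0, 0) = 1
depth(h(q, h(q, m, m), h(n, q, n))) = 1 + max(0, 1, 1) = 2

2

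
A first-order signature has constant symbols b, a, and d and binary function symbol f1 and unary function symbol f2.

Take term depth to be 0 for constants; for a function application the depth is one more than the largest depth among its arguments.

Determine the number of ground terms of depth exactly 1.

Count level by level. With function symbols f1/2, f2/1, the terms of depth ≤ k are the 3 constants together with each function applied to depth-≤(k−1) tuples, so N_k = 3 + N_{k-1}^2 + N_{k-1}.
N_0 = 3
N_1 = 3 + 3^2 + 3 = 15
Terms of depth exactly 1: N_1 − N_0 = 15 − 3 = 12.

12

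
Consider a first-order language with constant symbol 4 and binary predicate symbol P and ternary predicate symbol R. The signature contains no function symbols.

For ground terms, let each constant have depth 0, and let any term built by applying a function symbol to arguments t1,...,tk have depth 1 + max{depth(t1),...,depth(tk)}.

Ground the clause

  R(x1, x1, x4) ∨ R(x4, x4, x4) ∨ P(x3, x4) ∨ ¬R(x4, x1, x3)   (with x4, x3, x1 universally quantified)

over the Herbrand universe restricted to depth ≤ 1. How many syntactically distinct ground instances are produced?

Ground terms of depth ≤ 1:
  With no function symbols every ground term is a constant, so there is exactly 1 ground term at every depth bound.
  N_0 = 1
  N_1 = 1
So there is exactly 1 ground term available for substitution.
There are 3 variables to instantiate (x4, x3, x1), each occurring in at least one literal, so different choices give different ground instances.
Number of ground instances = 1^3 = 1.

1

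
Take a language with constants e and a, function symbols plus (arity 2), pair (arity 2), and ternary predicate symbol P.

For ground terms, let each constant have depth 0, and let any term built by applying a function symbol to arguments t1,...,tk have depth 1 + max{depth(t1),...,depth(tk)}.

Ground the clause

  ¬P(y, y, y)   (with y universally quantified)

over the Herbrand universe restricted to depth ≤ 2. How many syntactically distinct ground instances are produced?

202

Ground terms of depth ≤ 2:
  Count level by level. With function symbols plus/2, pair/2, the terms of depth ≤ k are the 2 constants together with each function applied to depth-≤(k−1) tuples, so N_k = 2 + N_{k-1}^2 + N_{k-1}^2.
  N_0 = 2
  N_1 = 2 + 2^2 + 2^2 = 10
  N_2 = 2 + 10^2 + 10^2 = 202
So there are 202 ground terms available for substitution.
The clause has 1 distinct variable (y), which appears in the body. In the free term algebra distinct substitutions yield syntactically distinct ground instances.
Number of ground instances = 202.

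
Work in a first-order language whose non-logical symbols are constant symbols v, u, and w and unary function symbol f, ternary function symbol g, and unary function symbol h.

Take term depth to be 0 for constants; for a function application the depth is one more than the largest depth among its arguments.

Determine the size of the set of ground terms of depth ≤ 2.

46731

Let N_k = |{terms of depth ≤ k}|. Then N_0 = 3 and N_k = 3 + N_{k-1} + N_{k-1}^3 + N_{k-1} for k ≥ 1 (one summand per function symbol, arity giving the exponent).
N_0 = 3
N_1 = 3 + 3 + 3^3 + 3 = 36
N_2 = 3 + 36 + 36^3 + 36 = 46731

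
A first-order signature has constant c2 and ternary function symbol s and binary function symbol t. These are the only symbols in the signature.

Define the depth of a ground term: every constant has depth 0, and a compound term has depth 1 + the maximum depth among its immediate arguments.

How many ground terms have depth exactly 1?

Count level by level. With function symbols s/3, t/2, the terms of depth ≤ k are the 1 constant together with each function applied to depth-≤(k−1) tuples, so N_k = 1 + N_{k-1}^3 + N_{k-1}^2.
N_0 = 1
N_1 = 1 + 1^3 + 1^2 = 3
Terms of depth exactly 1: N_1 − N_0 = 3 − 1 = 2.

2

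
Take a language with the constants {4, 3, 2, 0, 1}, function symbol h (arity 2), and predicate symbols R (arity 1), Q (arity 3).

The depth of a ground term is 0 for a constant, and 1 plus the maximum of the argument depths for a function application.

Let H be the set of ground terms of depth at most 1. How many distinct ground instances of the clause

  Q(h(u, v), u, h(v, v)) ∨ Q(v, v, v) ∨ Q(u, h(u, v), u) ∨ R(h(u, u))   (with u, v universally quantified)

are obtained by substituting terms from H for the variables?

900

Ground terms of depth ≤ 1:
  If N_k denotes the number of depth-≤k ground terms, the 5 constants give N_0 = 5, and each function symbol of arity r contributes N_{k-1}^r new terms at level k: N_k = 5 + N_{k-1}^2.
  N_0 = 5
  N_1 = 5 + 5^2 = 30
So there are 30 ground terms available for substitution.
The clause has 2 distinct variables (u, v), each appearing in the body. In the free term algebra distinct substitutions yield syntactically distinct ground instances.
Number of ground instances = 30^2 = 900.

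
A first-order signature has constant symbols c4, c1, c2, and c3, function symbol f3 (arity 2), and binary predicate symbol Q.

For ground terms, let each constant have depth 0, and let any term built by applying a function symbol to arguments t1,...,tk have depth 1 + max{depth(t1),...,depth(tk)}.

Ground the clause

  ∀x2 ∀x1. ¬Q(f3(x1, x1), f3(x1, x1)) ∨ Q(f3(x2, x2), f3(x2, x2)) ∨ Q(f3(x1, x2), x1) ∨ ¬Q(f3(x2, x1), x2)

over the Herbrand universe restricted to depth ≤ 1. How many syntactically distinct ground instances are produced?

400

Ground terms of depth ≤ 1:
  If N_k denotes the number of depth-≤k ground terms, the 4 constants give N_0 = 4, and each function symbol of arity r contributes N_{k-1}^r new terms at level k: N_k = 4 + N_{k-1}^2.
  N_0 = 4
  N_1 = 4 + 4^2 = 20
So there are 20 ground terms available for substitution.
There are 2 variables to instantiate (x2, x1), each occurring in at least one literal, so different choices give different ground instances.
Number of ground instances = 20^2 = 400.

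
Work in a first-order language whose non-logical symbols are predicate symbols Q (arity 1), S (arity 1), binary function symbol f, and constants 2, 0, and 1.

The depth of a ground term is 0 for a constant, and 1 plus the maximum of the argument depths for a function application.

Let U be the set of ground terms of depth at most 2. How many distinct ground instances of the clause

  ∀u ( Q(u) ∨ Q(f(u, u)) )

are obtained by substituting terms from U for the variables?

147

Ground terms of depth ≤ 2:
  If N_k denotes the number of depth-≤k ground terms, the 3 constants give N_0 = 3, and each function symbol of arity r contributes N_{k-1}^r new terms at level k: N_k = 3 + N_{k-1}^2.
  N_0 = 3
  N_1 = 3 + 3^2 = 12
  N_2 = 3 + 12^2 = 147
So there are 147 ground terms available for substitution.
The variable u ranges independently over the available ground terms, and distinct assignments produce distinct instances.
Number of ground instances = 147.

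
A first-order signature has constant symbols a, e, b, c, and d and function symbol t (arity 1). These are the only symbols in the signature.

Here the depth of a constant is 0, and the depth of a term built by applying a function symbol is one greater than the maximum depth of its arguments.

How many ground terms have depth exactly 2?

5

Let N_k = |{terms of depth ≤ k}|. Then N_0 = 5 and N_k = 5 + N_{k-1} for k ≥ 1 (one summand per function symbol, arity giving the exponent).
N_0 = 5
N_1 = 5 + 5 = 10
N_2 = 5 + 10 = 15
Terms of depth exactly 2: N_2 − N_1 = 15 − 10 = 5.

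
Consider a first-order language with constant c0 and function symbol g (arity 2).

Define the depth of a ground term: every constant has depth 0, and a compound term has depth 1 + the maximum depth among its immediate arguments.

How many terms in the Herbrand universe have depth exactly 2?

Write N_k for the number of ground terms of depth ≤ k. A term of depth ≤ k is either a constant or a function symbol applied to arguments of depth ≤ k−1, so N_k = 1 + N_{k-1}^2.
N_0 = 1
N_1 = 1 + 1^2 = 2
N_2 = 1 + 2^2 = 5
Terms of depth exactly 2: N_2 − N_1 = 5 − 2 = 3.

3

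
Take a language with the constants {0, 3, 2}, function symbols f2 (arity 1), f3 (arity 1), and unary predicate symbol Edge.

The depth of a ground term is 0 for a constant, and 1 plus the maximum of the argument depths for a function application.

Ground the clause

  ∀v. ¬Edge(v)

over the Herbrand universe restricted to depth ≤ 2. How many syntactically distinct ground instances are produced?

Ground terms of depth ≤ 2:
  Write N_k for the number of ground terms of depth ≤ k. A term of depth ≤ k is either a constant or a function symbol applied to arguments of depth ≤ k−1, so N_k = 3 + N_{k-1} + N_{k-1}.
  N_0 = 3
  N_1 = 3 + 3 + 3 = 9
  N_2 = 3 + 9 + 9 = 21
So there are 21 ground terms available for substitution.
The variable v ranges independently over the available ground terms, and distinct assignments produce distinct instances.
Number of ground instances = 21.

21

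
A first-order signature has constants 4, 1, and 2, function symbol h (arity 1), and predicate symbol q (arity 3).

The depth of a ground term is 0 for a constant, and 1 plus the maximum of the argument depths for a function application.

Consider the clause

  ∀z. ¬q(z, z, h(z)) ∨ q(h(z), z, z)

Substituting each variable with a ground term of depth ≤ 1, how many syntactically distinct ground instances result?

6

Ground terms of depth ≤ 1:
  Let N_k count ground terms of depth at most k. Each non-constant term of depth ≤ k is some function symbol applied to depth-≤(k−1) arguments, giving N_k = 3 + N_{k-1}.
  N_0 = 3
  N_1 = 3 + 3 = 6
So there are 6 ground terms available for substitution.
The body mentions the single quantified variable z; since ground terms form a free algebra, no two substitutions collapse to the same formula.
Number of ground instances = 6.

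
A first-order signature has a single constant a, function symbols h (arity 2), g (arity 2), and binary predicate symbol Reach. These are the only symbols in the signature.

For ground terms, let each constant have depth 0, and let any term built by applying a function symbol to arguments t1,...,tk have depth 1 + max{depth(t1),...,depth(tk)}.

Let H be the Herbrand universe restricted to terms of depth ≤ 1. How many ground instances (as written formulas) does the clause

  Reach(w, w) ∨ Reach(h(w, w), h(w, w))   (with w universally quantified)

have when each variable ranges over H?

Ground terms of depth ≤ 1:
  Let N_k count ground terms of depth at most k. Each non-constant term of depth ≤ k is some function symbol applied to depth-≤(k−1) arguments, giving N_k = 1 + N_{k-1}^2 + N_{k-1}^2.
  N_0 = 1
  N_1 = 1 + 1^2 + 1^2 = 3
So there are 3 ground terms available for substitution.
The variable w ranges independently over the available ground terms, and distinct assignments produce distinct instances.
Number of ground instances = 3.

3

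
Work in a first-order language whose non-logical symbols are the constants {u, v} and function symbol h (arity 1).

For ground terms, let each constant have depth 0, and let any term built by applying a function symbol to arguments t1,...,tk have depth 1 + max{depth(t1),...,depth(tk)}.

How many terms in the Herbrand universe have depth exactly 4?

Count level by level. With function symbols h/1, the terms of depth ≤ k are the 2 constants together with each function applied to depth-≤(k−1) tuples, so N_k = 2 + N_{k-1}.
N_0 = 2
N_1 = 2 + 2 = 4
N_2 = 2 + 4 = 6
N_3 = 2 + 6 = 8
N_4 = 2 + 8 = 10
Terms of depth exactly 4: N_4 − N_3 = 10 − 8 = 2.

2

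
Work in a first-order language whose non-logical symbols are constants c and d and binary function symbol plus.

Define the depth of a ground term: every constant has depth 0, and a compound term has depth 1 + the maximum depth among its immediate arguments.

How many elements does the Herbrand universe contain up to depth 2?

Let N_k = |{terms of depth ≤ k}|. Then N_0 = 2 and N_k = 2 + N_{k-1}^2 for k ≥ 1 (one summand per function symbol, arity giving the exponent).
N_0 = 2
N_1 = 2 + 2^2 = 6
N_2 = 2 + 6^2 = 38

38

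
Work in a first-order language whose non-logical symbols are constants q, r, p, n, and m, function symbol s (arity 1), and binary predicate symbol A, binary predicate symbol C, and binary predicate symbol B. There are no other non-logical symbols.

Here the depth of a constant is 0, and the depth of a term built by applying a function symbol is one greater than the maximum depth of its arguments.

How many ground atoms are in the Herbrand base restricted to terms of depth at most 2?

675

First count ground terms of depth ≤ 2.
Write N_k for the number of ground terms of depth ≤ k. A term of depth ≤ k is either a constant or a function symbol applied to arguments of depth ≤ k−1, so N_k = 5 + N_{k-1}.
N_0 = 5
N_1 = 5 + 5 = 10
N_2 = 5 + 10 = 15
So |H| = 15.
Each predicate of arity r yields |H|^r ground atoms (one per choice of an r-tuple from H):
  A: 15^2 = 225;  C: 15^2 = 225;  B: 15^2 = 225
Total ground atoms: 225 + 225 + 225 = 675.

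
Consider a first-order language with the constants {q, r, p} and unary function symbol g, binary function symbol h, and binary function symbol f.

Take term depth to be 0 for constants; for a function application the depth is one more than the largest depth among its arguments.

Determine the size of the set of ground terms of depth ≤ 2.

Let N_k count ground terms of depth at most k. Each non-constant term of depth ≤ k is some function symbol applied to depth-≤(k−1) arguments, giving N_k = 3 + N_{k-1} + N_{k-1}^2 + N_{k-1}^2.
N_0 = 3
N_1 = 3 + 3 + 3^2 + 3^2 = 24
N_2 = 3 + 24 + 24^2 + 24^2 = 1179

1179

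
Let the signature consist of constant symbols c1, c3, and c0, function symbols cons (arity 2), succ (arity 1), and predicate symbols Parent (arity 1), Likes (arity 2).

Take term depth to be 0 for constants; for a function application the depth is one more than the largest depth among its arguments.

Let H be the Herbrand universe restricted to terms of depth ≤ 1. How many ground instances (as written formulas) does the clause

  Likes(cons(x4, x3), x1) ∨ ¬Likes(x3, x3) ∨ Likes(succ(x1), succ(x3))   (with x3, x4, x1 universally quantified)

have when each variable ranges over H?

Ground terms of depth ≤ 1:
  Let N_k count ground terms of depth at most k. Each non-constant term of depth ≤ k is some function symbol applied to depth-≤(k−1) arguments, giving N_k = 3 + N_{k-1}^2 + N_{k-1}.
  N_0 = 3
  N_1 = 3 + 3^2 + 3 = 15
So there are 15 ground terms available for substitution.
There are 3 variables to instantiate (x3, x4, x1), each occurring in at least one literal, so different choices give different ground instances.
Number of ground instances = 15^3 = 3375.

3375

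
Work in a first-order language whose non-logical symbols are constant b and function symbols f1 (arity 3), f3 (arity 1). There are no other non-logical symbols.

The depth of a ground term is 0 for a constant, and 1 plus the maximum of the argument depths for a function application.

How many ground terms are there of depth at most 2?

Let N_k count ground terms of depth at most k. Each non-constant term of depth ≤ k is some function symbol applied to depth-≤(k−1) arguments, giving N_k = 1 + N_{k-1}^3 + N_{k-1}.
N_0 = 1
N_1 = 1 + 1^3 + 1 = 3
N_2 = 1 + 3^3 + 3 = 31

31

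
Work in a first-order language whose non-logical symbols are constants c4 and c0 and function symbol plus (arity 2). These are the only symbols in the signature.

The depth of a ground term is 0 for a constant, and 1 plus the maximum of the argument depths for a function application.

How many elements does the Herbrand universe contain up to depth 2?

38

Count level by level. With function symbols plus/2, the terms of depth ≤ k are the 2 constants together with each function applied to depth-≤(k−1) tuples, so N_k = 2 + N_{k-1}^2.
N_0 = 2
N_1 = 2 + 2^2 = 6
N_2 = 2 + 6^2 = 38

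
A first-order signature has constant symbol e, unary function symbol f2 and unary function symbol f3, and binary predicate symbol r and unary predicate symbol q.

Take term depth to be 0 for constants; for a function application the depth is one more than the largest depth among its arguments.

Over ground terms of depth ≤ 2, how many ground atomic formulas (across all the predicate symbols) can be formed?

56

First count ground terms of depth ≤ 2.
If N_k denotes the number of depth-≤k ground terms, the 1 constant gives N_0 = 1, and each function symbol of arity r contributes N_{k-1}^r new terms at level k: N_k = 1 + N_{k-1} + N_{k-1}.
N_0 = 1
N_1 = 1 + 1 + 1 = 3
N_2 = 1 + 3 + 3 = 7
So |H| = 7.
For each predicate symbol, the number of ground atoms is |H| raised to its arity; summing:
  r: 7^2 = 49;  q: 7
Total ground atoms: 49 + 7 = 56.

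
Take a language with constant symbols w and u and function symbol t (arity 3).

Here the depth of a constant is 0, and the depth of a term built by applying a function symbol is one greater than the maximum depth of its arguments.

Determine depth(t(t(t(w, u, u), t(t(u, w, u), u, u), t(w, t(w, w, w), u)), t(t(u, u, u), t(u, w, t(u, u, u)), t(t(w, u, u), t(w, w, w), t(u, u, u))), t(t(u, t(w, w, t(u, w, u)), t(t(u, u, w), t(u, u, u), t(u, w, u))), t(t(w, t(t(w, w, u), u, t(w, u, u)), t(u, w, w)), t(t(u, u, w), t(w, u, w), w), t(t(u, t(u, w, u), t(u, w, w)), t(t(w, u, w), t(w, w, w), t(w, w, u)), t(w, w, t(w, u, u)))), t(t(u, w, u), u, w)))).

6

depth(t(w, u, u)) = 1 + max(0, 0, 0) = 1
depth(t(u, w, u)) = 1 + max(0, 0, 0) = 1
depth(t(t(u, w, u), u, u)) = 1 + max(1, 0, 0) = 2
depth(t(w, w, w)) = 1 + max(0, 0, 0) = 1
depth(t(w, t(w, w, w), u)) = 1 + max(0, 1, 0) = 2
depth(t(t(w, u, u), t(t(u, w, u), u, u), t(w, t(w, w, w), u))) = 1 + max(1, 2, 2) = 3
depth(t(u, u, u)) = 1 + max(0, 0, 0) = 1
depth(t(u, w, t(u, u, u))) = 1 + max(0, 0, 1) = 2
depth(t(t(w, u, u), t(w, w, w), t(u, u, u))) = 1 + max(1, 1, 1) = 2
depth(t(t(u, u, u), t(u, w, t(u, u, u)), t(t(w, u, u), t(w, w, w), t(u, u, u)))) = 1 + max(1, 2, 2) = 3
depth(t(w, w, t(u, w, u))) = 1 + max(0, 0, 1) = 2
depth(t(u, u, w)) = 1 + max(0, 0, 0) = 1
depth(t(t(u, u, w), t(u, u, u), t(u, w, u))) = 1 + max(1, 1, 1) = 2
depth(t(u, t(w, w, t(u, w, u)), t(t(u, u, w), t(u, u, u), t(u, w, u)))) = 1 + max(0, 2, 2) = 3
depth(t(w, w, u)) = 1 + max(0, 0, 0) = 1
depth(t(t(w, w, u), u, t(w, u, u))) = 1 + max(1, 0, 1) = 2
depth(t(u, w, w)) = 1 + max(0, 0, 0) = 1
depth(t(w, t(t(w, w, u), u, t(w, u, u)), t(u, w, w))) = 1 + max(0, 2, 1) = 3
depth(t(w, u, w)) = 1 + max(0, 0, 0) = 1
depth(t(t(u, u, w), t(w, u, w), w)) = 1 + max(1, 1, 0) = 2
depth(t(u, t(u, w, u), t(u, w, w))) = 1 + max(0, 1, 1) = 2
depth(t(t(w, u, w), t(w, w, w), t(w, w, u))) = 1 + max(1, 1, 1) = 2
depth(t(w, w, t(w, u, u))) = 1 + max(0, 0, 1) = 2
depth(t(t(u, t(u, w, u), t(u, w, w)), t(t(w, u, w), t(w, w, w), t(w, w, u)), t(w, w, t(w, u, u)))) = 1 + max(2, 2, 2) = 3
depth(t(t(w, t(t(w, w, u), u, t(w, u, u)), t(u, w, w)), t(t(u, u, w), t(w, u, w), w), t(t(u, t(u, w, u), t(u, w, w)), t(t(w, u, w), t(w, w, w), t(w, w, u)), t(w, w, t(w, u, u))))) = 1 + max(3, 2, 3) = 4
depth(t(t(u, w, u), u, w)) = 1 + max(1, 0, 0) = 2
depth(t(t(u, t(w, w, t(u, w, u)), t(t(u, u, w), t(u, u, u), t(u, w, u))), t(t(w, t(t(w, w, u), u, t(w, u, u)), t(u, w, w)), t(t(u, u, w), t(w, u, w), w), t(t(u, t(u, w, u), t(u, w, w)), t(t(w, u, w), t(w, w, w), t(w, w, u)), t(w, w, t(w, u, u)))), t(t(u, w, u), u, w))) = 1 + max(3, 4, 2) = 5
depth(t(t(t(w, u, u), t(t(u, w, u), u, u), t(w, t(w, w, w), u)), t(t(u, u, u), t(u, w, t(u, u, u)), t(t(w, u, u), t(w, w, w), t(u, u, u))), t(t(u, t(w, w, t(u, w, u)), t(t(u, u, w), t(u, u, u), t(u, w, u))), t(t(w, t(t(w, w, u), u, t(w, u, u)), t(u, w, w)), t(t(u, u, w), t(w, u, w), w), t(t(u, t(u, w, u), t(u, w, w)), t(t(w, u, w), t(w, w, w), t(w, w, u)), t(w, w, t(w, u, u)))), t(t(u, w, u), u, w)))) = 1 + max(3, 3, 5) = 6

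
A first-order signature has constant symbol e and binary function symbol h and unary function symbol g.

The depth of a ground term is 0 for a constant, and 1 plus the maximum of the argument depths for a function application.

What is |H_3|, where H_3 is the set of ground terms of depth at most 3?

183

Let N_k = |{terms of depth ≤ k}|. Then N_0 = 1 and N_k = 1 + N_{k-1}^2 + N_{k-1} for k ≥ 1 (one summand per function symbol, arity giving the exponent).
N_0 = 1
N_1 = 1 + 1^2 + 1 = 3
N_2 = 1 + 3^2 + 3 = 13
N_3 = 1 + 13^2 + 13 = 183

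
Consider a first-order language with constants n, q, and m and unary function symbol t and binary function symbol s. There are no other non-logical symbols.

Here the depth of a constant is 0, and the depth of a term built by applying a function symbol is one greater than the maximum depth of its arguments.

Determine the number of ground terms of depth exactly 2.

228

Count level by level. With function symbols t/1, s/2, the terms of depth ≤ k are the 3 constants together with each function applied to depth-≤(k−1) tuples, so N_k = 3 + N_{k-1} + N_{k-1}^2.
N_0 = 3
N_1 = 3 + 3 + 3^2 = 15
N_2 = 3 + 15 + 15^2 = 243
Terms of depth exactly 2: N_2 − N_1 = 243 − 15 = 228.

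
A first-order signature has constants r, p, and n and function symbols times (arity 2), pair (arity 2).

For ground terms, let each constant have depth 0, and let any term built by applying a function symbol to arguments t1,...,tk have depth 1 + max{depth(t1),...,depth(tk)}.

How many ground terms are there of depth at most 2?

885

Let N_k = |{terms of depth ≤ k}|. Then N_0 = 3 and N_k = 3 + N_{k-1}^2 + N_{k-1}^2 for k ≥ 1 (one summand per function symbol, arity giving the exponent).
N_0 = 3
N_1 = 3 + 3^2 + 3^2 = 21
N_2 = 3 + 21^2 + 21^2 = 885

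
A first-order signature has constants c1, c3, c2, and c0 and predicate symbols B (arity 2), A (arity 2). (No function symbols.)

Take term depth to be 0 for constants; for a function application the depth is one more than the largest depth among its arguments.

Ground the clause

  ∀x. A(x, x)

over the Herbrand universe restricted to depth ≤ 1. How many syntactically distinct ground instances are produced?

4

Ground terms of depth ≤ 1:
  With no function symbols every ground term is a constant, so there are exactly 4 ground terms at every depth bound.
  N_0 = 4
  N_1 = 4
So there are 4 ground terms available for substitution.
The body mentions the single quantified variable x; since ground terms form a free algebra, no two substitutions collapse to the same formula.
Number of ground instances = 4.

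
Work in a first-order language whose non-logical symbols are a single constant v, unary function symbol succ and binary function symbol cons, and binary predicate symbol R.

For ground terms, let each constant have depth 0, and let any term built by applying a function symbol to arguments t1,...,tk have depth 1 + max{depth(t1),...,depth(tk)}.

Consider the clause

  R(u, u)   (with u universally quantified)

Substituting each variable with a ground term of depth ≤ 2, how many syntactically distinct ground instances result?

13

Ground terms of depth ≤ 2:
  Write N_k for the number of ground terms of depth ≤ k. A term of depth ≤ k is either a constant or a function symbol applied to arguments of depth ≤ k−1, so N_k = 1 + N_{k-1} + N_{k-1}^2.
  N_0 = 1
  N_1 = 1 + 1 + 1^2 = 3
  N_2 = 1 + 3 + 3^2 = 13
So there are 13 ground terms available for substitution.
The clause has 1 distinct variable (u), which appears in the body. In the free term algebra distinct substitutions yield syntactically distinct ground instances.
Number of ground instances = 13.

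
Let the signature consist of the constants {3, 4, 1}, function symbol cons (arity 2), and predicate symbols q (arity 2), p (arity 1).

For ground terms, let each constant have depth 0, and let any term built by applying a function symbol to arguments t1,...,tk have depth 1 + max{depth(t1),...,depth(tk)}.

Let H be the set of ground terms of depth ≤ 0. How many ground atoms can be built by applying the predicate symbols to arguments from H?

12

First count ground terms of depth ≤ 0.
Count level by level. With function symbols cons/2, the terms of depth ≤ k are the 3 constants together with each function applied to depth-≤(k−1) tuples, so N_k = 3 + N_{k-1}^2.
N_0 = 3
So |H| = 3.
A ground atom is a predicate applied to a tuple of terms from H, so the count is the sum over predicates of |H|^arity:
  q: 3^2 = 9;  p: 3
Total ground atoms: 9 + 3 = 12.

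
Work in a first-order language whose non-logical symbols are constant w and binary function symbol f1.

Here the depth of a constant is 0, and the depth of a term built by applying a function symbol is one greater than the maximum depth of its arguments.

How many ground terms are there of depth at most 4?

If N_k denotes the number of depth-≤k ground terms, the 1 constant gives N_0 = 1, and each function symbol of arity r contributes N_{k-1}^r new terms at level k: N_k = 1 + N_{k-1}^2.
N_0 = 1
N_1 = 1 + 1^2 = 2
N_2 = 1 + 2^2 = 5
N_3 = 1 + 5^2 = 26
N_4 = 1 + 26^2 = 677

677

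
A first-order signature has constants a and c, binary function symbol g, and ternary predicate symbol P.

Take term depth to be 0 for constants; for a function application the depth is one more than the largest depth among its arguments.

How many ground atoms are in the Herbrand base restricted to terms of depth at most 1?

216

First count ground terms of depth ≤ 1.
Count level by level. With function symbols g/2, the terms of depth ≤ k are the 2 constants together with each function applied to depth-≤(k−1) tuples, so N_k = 2 + N_{k-1}^2.
N_0 = 2
N_1 = 2 + 2^2 = 6
So |H| = 6.
Ground atoms are formed by filling each argument slot of a predicate with a term from H, so an r-ary predicate gives |H|^r atoms:
  P: 6^3 = 216
Total ground atoms: 216.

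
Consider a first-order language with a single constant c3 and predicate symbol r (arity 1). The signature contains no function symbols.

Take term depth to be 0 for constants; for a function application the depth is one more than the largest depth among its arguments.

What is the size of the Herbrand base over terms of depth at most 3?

1

First count ground terms of depth ≤ 3.
With no function symbols every ground term is a constant, so there is exactly 1 ground term at every depth bound.
N_0 = 1
N_1 = 1
N_2 = 1
N_3 = 1
So |H| = 1.
Each predicate of arity r yields |H|^r ground atoms (one per choice of an r-tuple from H):
  r: 1
Total ground atoms: 1.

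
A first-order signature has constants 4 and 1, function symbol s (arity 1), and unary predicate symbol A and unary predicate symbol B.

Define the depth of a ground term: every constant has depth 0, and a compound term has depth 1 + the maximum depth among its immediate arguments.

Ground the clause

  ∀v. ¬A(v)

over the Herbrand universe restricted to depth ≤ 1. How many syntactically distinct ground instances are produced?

Ground terms of depth ≤ 1:
  Let N_k count ground terms of depth at most k. Each non-constant term of depth ≤ k is some function symbol applied to depth-≤(k−1) arguments, giving N_k = 2 + N_{k-1}.
  N_0 = 2
  N_1 = 2 + 2 = 4
  Explicitly: 4, 1, s(4), s(1).
So there are 4 ground terms available for substitution.
The variable v ranges independently over the available ground terms, and distinct assignments produce distinct instances.
Number of ground instances = 4.

4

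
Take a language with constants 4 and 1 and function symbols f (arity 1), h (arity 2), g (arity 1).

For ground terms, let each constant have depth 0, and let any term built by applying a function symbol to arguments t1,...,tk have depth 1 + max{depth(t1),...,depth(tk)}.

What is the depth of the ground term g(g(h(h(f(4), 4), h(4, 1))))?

5

depth(f(4)) = 1 + depth(4) = 1 + 0 = 1
depth(h(f(4), 4)) = 1 + max(1, 0) = 2
depth(h(4, 1)) = 1 + max(0, 0) = 1
depth(h(h(f(4), 4), h(4, 1))) = 1 + max(2, 1) = 3
depth(g(h(h(f(4), 4), h(4, 1)))) = 1 + depth(h(h(f(4), 4), h(4, 1))) = 1 + 3 = 4
depth(g(g(h(h(f(4), 4), h(4, 1))))) = 1 + depth(g(h(h(f(4), 4), h(4, 1)))) = 1 + 4 = 5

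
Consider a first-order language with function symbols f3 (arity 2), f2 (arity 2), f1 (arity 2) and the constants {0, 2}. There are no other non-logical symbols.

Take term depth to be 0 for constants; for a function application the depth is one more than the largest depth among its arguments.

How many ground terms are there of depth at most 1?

Write N_k for the number of ground terms of depth ≤ k. A term of depth ≤ k is either a constant or a function symbol applied to arguments of depth ≤ k−1, so N_k = 2 + N_{k-1}^2 + N_{k-1}^2 + N_{k-1}^2.
N_0 = 2
N_1 = 2 + 2^2 + 2^2 + 2^2 = 14

14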